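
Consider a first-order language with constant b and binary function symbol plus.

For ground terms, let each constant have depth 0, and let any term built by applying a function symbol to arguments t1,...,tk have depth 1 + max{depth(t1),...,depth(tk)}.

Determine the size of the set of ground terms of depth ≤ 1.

Count level by level. With function symbols plus/2, the terms of depth ≤ k are the 1 constant together with each function applied to depth-≤(k−1) tuples, so N_k = 1 + N_{k-1}^2.
N_0 = 1
N_1 = 1 + 1^2 = 2
Explicitly: b, plus(b, b).

2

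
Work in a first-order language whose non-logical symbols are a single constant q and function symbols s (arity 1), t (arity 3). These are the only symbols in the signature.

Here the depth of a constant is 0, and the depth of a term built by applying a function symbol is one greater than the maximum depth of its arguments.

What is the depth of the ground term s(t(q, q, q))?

2

depth(t(q, q, q)) = 1 + max(0, 0, 0) = 1
depth(s(t(q, q, q))) = 1 + depth(t(q, q, q)) = 1 + 1 = 2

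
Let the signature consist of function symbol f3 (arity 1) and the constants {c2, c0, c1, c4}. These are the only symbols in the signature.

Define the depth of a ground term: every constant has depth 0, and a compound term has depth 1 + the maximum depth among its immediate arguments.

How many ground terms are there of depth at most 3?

16

Write N_k for the number of ground terms of depth ≤ k. A term of depth ≤ k is either a constant or a function symbol applied to arguments of depth ≤ k−1, so N_k = 4 + N_{k-1}.
N_0 = 4
N_1 = 4 + 4 = 8
N_2 = 4 + 8 = 12
N_3 = 4 + 12 = 16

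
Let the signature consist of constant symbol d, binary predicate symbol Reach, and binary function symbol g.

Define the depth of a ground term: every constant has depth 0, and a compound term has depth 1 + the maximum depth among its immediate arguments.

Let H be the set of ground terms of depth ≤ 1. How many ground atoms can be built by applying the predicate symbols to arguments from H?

First count ground terms of depth ≤ 1.
Write N_k for the number of ground terms of depth ≤ k. A term of depth ≤ k is either a constant or a function symbol applied to arguments of depth ≤ k−1, so N_k = 1 + N_{k-1}^2.
N_0 = 1
N_1 = 1 + 1^2 = 2
So |H| = 2.
A ground atom is a predicate applied to a tuple of terms from H, so the count is the sum over predicates of |H|^arity:
  Reach: 2^2 = 4
Total ground atoms: 4.

4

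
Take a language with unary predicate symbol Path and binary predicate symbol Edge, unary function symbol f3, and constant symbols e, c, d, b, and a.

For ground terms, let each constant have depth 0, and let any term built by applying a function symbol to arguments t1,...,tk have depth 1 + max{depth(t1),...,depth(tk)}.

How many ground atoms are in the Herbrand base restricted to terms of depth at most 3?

420

First count ground terms of depth ≤ 3.
Let N_k count ground terms of depth at most k. Each non-constant term of depth ≤ k is some function symbol applied to depth-≤(k−1) arguments, giving N_k = 5 + N_{k-1}.
N_0 = 5
N_1 = 5 + 5 = 10
N_2 = 5 + 10 = 15
N_3 = 5 + 15 = 20
So |H| = 20.
A ground atom is a predicate applied to a tuple of terms from H, so the count is the sum over predicates of |H|^arity:
  Path: 20;  Edge: 20^2 = 400
Total ground atoms: 20 + 400 = 420.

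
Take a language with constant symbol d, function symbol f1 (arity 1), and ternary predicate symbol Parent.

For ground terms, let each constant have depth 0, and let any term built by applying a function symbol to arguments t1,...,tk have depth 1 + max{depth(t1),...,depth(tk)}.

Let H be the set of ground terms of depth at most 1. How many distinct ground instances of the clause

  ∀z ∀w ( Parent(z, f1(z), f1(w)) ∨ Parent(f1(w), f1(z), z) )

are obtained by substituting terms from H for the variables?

Ground terms of depth ≤ 1:
  Let N_k = |{terms of depth ≤ k}|. Then N_0 = 1 and N_k = 1 + N_{k-1} for k ≥ 1 (one summand per function symbol, arity giving the exponent).
  N_0 = 1
  N_1 = 1 + 1 = 2
  Explicitly: d, f1(d).
So there are 2 ground terms available for substitution.
There are 2 variables to instantiate (z, w), each occurring in at least one literal, so different choices give different ground instances.
Number of ground instances = 2^2 = 4.

4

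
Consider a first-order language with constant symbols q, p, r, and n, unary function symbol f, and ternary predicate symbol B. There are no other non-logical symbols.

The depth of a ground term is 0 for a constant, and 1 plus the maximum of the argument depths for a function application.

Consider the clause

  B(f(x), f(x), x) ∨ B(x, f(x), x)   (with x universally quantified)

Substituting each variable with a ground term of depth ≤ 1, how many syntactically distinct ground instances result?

Ground terms of depth ≤ 1:
  Let N_k = |{terms of depth ≤ k}|. Then N_0 = 4 and N_k = 4 + N_{k-1} for k ≥ 1 (one summand per function symbol, arity giving the exponent).
  N_0 = 4
  N_1 = 4 + 4 = 8
So there are 8 ground terms available for substitution.
There is 1 variable to instantiate (x),  occurring in at least one literal, so different choices give different ground instances.
Number of ground instances = 8.

8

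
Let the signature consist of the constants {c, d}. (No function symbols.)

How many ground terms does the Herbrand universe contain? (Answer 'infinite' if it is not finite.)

There are no function symbols, so every ground term is one of the 2 constants.
The Herbrand universe is {c, d}, which is finite with 2 elements.

2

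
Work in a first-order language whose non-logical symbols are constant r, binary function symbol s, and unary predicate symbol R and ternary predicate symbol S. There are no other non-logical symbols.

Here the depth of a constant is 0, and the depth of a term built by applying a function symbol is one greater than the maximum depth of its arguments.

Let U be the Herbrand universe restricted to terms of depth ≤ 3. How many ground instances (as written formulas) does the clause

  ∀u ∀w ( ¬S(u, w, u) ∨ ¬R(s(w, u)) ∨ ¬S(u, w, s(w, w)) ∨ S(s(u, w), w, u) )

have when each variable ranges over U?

Ground terms of depth ≤ 3:
  Write N_k for the number of ground terms of depth ≤ k. A term of depth ≤ k is either a constant or a function symbol applied to arguments of depth ≤ k−1, so N_k = 1 + N_{k-1}^2.
  N_0 = 1
  N_1 = 1 + 1^2 = 2
  N_2 = 1 + 2^2 = 5
  N_3 = 1 + 5^2 = 26
So there are 26 ground terms available for substitution.
The clause has 2 distinct variables (u, w), each appearing in the body. In the free term algebra distinct substitutions yield syntactically distinct ground instances.
Number of ground instances = 26^2 = 676.

676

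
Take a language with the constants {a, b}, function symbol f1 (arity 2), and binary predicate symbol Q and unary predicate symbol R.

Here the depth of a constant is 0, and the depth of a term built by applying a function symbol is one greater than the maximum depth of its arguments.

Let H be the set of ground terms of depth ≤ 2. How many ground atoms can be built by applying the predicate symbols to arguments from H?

First count ground terms of depth ≤ 2.
If N_k denotes the number of depth-≤k ground terms, the 2 constants give N_0 = 2, and each function symbol of arity r contributes N_{k-1}^r new terms at level k: N_k = 2 + N_{k-1}^2.
N_0 = 2
N_1 = 2 + 2^2 = 6
N_2 = 2 + 6^2 = 38
So |H| = 38.
Each predicate of arity r yields |H|^r ground atoms (one per choice of an r-tuple from H):
  Q: 38^2 = 1444;  R: 38
Total ground atoms: 1444 + 38 = 1482.

1482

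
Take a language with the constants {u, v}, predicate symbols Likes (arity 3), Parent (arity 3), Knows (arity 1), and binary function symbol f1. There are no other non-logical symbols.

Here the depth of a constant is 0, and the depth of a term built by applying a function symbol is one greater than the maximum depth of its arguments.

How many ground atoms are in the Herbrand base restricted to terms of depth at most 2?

First count ground terms of depth ≤ 2.
If N_k denotes the number of depth-≤k ground terms, the 2 constants give N_0 = 2, and each function symbol of arity r contributes N_{k-1}^r new terms at level k: N_k = 2 + N_{k-1}^2.
N_0 = 2
N_1 = 2 + 2^2 = 6
N_2 = 2 + 6^2 = 38
So |H| = 38.
Ground atoms are formed by filling each argument slot of a predicate with a term from H, so an r-ary predicate gives |H|^r atoms:
  Likes: 38^3 = 54872;  Parent: 38^3 = 54872;  Knows: 38
Total ground atoms: 54872 + 54872 + 38 = 109782.

109782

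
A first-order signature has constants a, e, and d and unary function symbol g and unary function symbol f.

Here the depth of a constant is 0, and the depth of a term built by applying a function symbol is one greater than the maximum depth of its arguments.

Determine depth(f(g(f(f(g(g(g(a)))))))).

7

depth(g(a)) = 1 + depth(a) = 1 + 0 = 1
depth(g(g(a))) = 1 + depth(g(a)) = 1 + 1 = 2
depth(g(g(g(a)))) = 1 + depth(g(g(a))) = 1 + 2 = 3
depth(f(g(g(g(a))))) = 1 + depth(g(g(g(a)))) = 1 + 3 = 4
depth(f(f(g(g(g(a)))))) = 1 + depth(f(g(g(g(a))))) = 1 + 4 = 5
depth(g(f(f(g(g(g(a))))))) = 1 + depth(f(f(g(g(g(a)))))) = 1 + 5 = 6
depth(f(g(f(f(g(g(g(a)))))))) = 1 + depth(g(f(f(g(g(g(a))))))) = 1 + 6 = 7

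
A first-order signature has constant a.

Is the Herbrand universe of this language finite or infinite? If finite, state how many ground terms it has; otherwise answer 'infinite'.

There are no function symbols, so the only ground term is the single constant.
The Herbrand universe is {a}, finite with 1 element.

1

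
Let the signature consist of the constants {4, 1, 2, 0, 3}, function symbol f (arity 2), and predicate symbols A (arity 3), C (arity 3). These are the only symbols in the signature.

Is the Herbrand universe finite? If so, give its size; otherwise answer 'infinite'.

infinite

The signature has at least one function symbol (f, arity 2) and at least one constant (4).
Iterating f gives infinitely many distinct ground terms: 4, f(4, 4), f(f(4, 4), f(4, 4)), ...
So the Herbrand universe is infinite.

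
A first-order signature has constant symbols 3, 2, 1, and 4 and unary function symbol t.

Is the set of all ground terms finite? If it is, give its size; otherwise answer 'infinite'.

infinite

The signature has at least one function symbol (t, arity 1) and at least one constant (3).
Iterating t gives infinitely many distinct ground terms: 3, t(3), t(t(3)), ...
So the Herbrand universe is infinite.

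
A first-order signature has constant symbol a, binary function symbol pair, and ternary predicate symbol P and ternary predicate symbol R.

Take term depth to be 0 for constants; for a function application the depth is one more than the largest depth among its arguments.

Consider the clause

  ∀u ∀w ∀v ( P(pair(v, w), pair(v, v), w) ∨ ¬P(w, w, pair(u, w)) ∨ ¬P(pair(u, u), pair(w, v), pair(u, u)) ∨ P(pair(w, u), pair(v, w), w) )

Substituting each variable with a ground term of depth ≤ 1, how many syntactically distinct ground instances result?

8

Ground terms of depth ≤ 1:
  Count level by level. With function symbols pair/2, the terms of depth ≤ k are the 1 constant together with each function applied to depth-≤(k−1) tuples, so N_k = 1 + N_{k-1}^2.
  N_0 = 1
  N_1 = 1 + 1^2 = 2
  Explicitly: a, pair(a, a).
So there are 2 ground terms available for substitution.
There are 3 variables to instantiate (u, w, v), each occurring in at least one literal, so different choices give different ground instances.
Number of ground instances = 2^3 = 8.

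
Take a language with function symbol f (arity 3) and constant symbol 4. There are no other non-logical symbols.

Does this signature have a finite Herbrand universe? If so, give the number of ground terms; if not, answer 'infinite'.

infinite

The signature has at least one function symbol (f, arity 3) and at least one constant (4).
Iterating f gives infinitely many distinct ground terms: 4, f(4, 4, 4), f(f(4, 4, 4), f(4, 4, 4), f(4, 4, 4)), ...
So the Herbrand universe is infinite.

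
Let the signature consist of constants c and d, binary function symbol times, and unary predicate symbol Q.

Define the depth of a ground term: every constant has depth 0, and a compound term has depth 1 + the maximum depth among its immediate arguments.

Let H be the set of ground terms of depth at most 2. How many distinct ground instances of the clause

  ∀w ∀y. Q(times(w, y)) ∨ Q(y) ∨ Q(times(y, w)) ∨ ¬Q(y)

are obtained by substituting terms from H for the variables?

Ground terms of depth ≤ 2:
  Count level by level. With function symbols times/2, the terms of depth ≤ k are the 2 constants together with each function applied to depth-≤(k−1) tuples, so N_k = 2 + N_{k-1}^2.
  N_0 = 2
  N_1 = 2 + 2^2 = 6
  N_2 = 2 + 6^2 = 38
So there are 38 ground terms available for substitution.
The body mentions every one of the 2 quantified variables; since ground terms form a free algebra, no two substitutions collapse to the same formula.
Number of ground instances = 38^2 = 1444.

1444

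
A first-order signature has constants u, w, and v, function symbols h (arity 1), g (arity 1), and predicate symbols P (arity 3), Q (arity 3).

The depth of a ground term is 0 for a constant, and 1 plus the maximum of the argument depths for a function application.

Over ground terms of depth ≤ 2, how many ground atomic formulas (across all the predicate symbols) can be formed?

18522

First count ground terms of depth ≤ 2.
Let N_k = |{terms of depth ≤ k}|. Then N_0 = 3 and N_k = 3 + N_{k-1} + N_{k-1} for k ≥ 1 (one summand per function symbol, arity giving the exponent).
N_0 = 3
N_1 = 3 + 3 + 3 = 9
N_2 = 3 + 9 + 9 = 21
So |H| = 21.
Ground atoms are formed by filling each argument slot of a predicate with a term from H, so an r-ary predicate gives |H|^r atoms:
  P: 21^3 = 9261;  Q: 21^3 = 9261
Total ground atoms: 9261 + 9261 = 18522.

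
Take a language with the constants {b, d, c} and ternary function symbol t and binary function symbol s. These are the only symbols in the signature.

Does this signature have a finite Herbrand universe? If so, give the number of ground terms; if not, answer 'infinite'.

The signature has at least one function symbol (t, arity 3) and at least one constant (b).
Iterating t gives infinitely many distinct ground terms: b, t(b, b, b), t(t(b, b, b), t(b, b, b), t(b, b, b)), ...
So the Herbrand universe is infinite.

infinite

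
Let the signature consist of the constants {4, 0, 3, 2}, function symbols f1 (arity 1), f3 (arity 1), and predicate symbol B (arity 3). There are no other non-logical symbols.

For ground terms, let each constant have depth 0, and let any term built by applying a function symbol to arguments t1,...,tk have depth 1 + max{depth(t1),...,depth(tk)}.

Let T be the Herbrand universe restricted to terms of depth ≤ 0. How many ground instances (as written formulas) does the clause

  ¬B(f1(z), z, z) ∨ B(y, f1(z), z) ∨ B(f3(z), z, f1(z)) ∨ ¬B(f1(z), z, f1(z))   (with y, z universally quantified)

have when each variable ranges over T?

16

Ground terms of depth ≤ 0:
  Count level by level. With function symbols f1/1, f3/1, the terms of depth ≤ k are the 4 constants together with each function applied to depth-≤(k−1) tuples, so N_k = 4 + N_{k-1} + N_{k-1}.
  N_0 = 4
So there are 4 ground terms available for substitution.
The clause has 2 distinct variables (y, z), each appearing in the body. In the free term algebra distinct substitutions yield syntactically distinct ground instances.
Number of ground instances = 4^2 = 16.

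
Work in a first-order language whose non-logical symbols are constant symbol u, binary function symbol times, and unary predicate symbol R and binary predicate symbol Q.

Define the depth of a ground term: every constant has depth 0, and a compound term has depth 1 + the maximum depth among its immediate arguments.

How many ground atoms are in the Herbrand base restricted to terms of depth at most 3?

702

First count ground terms of depth ≤ 3.
Let N_k = |{terms of depth ≤ k}|. Then N_0 = 1 and N_k = 1 + N_{k-1}^2 for k ≥ 1 (one summand per function symbol, arity giving the exponent).
N_0 = 1
N_1 = 1 + 1^2 = 2
N_2 = 1 + 2^2 = 5
N_3 = 1 + 5^2 = 26
So |H| = 26.
For each predicate symbol, the number of ground atoms is |H| raised to its arity; summing:
  R: 26;  Q: 26^2 = 676
Total ground atoms: 26 + 676 = 702.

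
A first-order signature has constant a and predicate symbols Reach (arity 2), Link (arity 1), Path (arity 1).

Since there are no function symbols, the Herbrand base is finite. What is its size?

3

With no function symbols, the Herbrand universe is just the 1 constant.
Ground atoms per predicate: Reach: 1^2 = 1, Link: 1, Path: 1.
Herbrand base size = 1 + 1 + 1 = 3.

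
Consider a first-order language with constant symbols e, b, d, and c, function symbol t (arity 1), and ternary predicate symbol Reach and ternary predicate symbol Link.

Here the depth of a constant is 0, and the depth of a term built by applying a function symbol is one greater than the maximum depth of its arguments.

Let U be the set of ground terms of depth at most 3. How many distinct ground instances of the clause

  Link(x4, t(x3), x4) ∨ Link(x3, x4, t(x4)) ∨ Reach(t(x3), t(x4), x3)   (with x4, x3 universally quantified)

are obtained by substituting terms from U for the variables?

Ground terms of depth ≤ 3:
  Count level by level. With function symbols t/1, the terms of depth ≤ k are the 4 constants together with each function applied to depth-≤(k−1) tuples, so N_k = 4 + N_{k-1}.
  N_0 = 4
  N_1 = 4 + 4 = 8
  N_2 = 4 + 8 = 12
  N_3 = 4 + 12 = 16
So there are 16 ground terms available for substitution.
The body mentions every one of the 2 quantified variables; since ground terms form a free algebra, no two substitutions collapse to the same formula.
Number of ground instances = 16^2 = 256.

256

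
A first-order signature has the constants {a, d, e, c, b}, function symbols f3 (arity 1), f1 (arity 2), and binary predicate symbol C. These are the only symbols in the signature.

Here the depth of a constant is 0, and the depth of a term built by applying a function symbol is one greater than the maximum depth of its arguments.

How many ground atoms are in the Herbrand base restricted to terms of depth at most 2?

First count ground terms of depth ≤ 2.
If N_k denotes the number of depth-≤k ground terms, the 5 constants give N_0 = 5, and each function symbol of arity r contributes N_{k-1}^r new terms at level k: N_k = 5 + N_{k-1} + N_{k-1}^2.
N_0 = 5
N_1 = 5 + 5 + 5^2 = 35
N_2 = 5 + 35 + 35^2 = 1265
So |H| = 1265.
Each predicate of arity r yields |H|^r ground atoms (one per choice of an r-tuple from H):
  C: 1265^2 = 1600225
Total ground atoms: 1600225.

1600225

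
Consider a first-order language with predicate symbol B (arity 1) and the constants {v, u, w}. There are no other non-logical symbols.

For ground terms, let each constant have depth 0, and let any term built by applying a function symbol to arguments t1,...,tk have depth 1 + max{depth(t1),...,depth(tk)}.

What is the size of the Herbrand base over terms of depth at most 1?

First count ground terms of depth ≤ 1.
With no function symbols every ground term is a constant, so there are exactly 3 ground terms at every depth bound.
N_0 = 3
N_1 = 3
Explicitly: v, u, w.
So |H| = 3.
Each predicate of arity r yields |H|^r ground atoms (one per choice of an r-tuple from H):
  B: 3
Total ground atoms: 3.

3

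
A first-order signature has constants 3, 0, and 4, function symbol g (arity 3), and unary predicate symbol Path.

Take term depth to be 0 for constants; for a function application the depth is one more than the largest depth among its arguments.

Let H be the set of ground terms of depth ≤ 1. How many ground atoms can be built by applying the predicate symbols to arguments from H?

First count ground terms of depth ≤ 1.
If N_k denotes the number of depth-≤k ground terms, the 3 constants give N_0 = 3, and each function symbol of arity r contributes N_{k-1}^r new terms at level k: N_k = 3 + N_{k-1}^3.
N_0 = 3
N_1 = 3 + 3^3 = 30
So |H| = 30.
Each predicate of arity r yields |H|^r ground atoms (one per choice of an r-tuple from H):
  Path: 30
Total ground atoms: 30.

30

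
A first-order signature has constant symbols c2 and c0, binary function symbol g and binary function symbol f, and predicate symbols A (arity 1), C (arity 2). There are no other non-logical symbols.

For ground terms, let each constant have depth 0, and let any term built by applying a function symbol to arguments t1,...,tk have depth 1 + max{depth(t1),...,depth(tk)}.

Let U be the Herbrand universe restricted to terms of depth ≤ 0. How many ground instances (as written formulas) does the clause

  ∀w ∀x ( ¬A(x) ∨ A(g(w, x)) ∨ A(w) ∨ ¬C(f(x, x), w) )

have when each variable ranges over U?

4

Ground terms of depth ≤ 0:
  If N_k denotes the number of depth-≤k ground terms, the 2 constants give N_0 = 2, and each function symbol of arity r contributes N_{k-1}^r new terms at level k: N_k = 2 + N_{k-1}^2 + N_{k-1}^2.
  N_0 = 2
So there are 2 ground terms available for substitution.
The body mentions every one of the 2 quantified variables; since ground terms form a free algebra, no two substitutions collapse to the same formula.
Number of ground instances = 2^2 = 4.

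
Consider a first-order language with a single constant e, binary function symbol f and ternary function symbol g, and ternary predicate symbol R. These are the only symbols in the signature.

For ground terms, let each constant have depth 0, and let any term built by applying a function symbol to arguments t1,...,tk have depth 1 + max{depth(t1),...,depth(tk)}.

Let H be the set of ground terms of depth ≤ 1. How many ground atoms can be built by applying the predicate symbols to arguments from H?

First count ground terms of depth ≤ 1.
Count level by level. With function symbols f/2, g/3, the terms of depth ≤ k are the 1 constant together with each function applied to depth-≤(k−1) tuples, so N_k = 1 + N_{k-1}^2 + N_{k-1}^3.
N_0 = 1
N_1 = 1 + 1^2 + 1^3 = 3
Explicitly: e, f(e, e), g(e, e, e).
So |H| = 3.
Each predicate of arity r yields |H|^r ground atoms (one per choice of an r-tuple from H):
  R: 3^3 = 27
Total ground atoms: 27.

27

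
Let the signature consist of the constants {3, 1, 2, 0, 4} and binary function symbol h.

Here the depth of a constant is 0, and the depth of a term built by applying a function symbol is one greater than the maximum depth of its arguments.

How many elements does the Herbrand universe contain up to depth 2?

Let N_k = |{terms of depth ≤ k}|. Then N_0 = 5 and N_k = 5 + N_{k-1}^2 for k ≥ 1 (one summand per function symbol, arity giving the exponent).
N_0 = 5
N_1 = 5 + 5^2 = 30
N_2 = 5 + 30^2 = 905

905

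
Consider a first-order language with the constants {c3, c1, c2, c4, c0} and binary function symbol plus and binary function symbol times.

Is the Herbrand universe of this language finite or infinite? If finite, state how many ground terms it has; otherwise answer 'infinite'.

The signature has at least one function symbol (plus, arity 2) and at least one constant (c3).
Iterating plus gives infinitely many distinct ground terms: c3, plus(c3, c3), plus(plus(c3, c3), plus(c3, c3)), ...
So the Herbrand universe is infinite.

infinite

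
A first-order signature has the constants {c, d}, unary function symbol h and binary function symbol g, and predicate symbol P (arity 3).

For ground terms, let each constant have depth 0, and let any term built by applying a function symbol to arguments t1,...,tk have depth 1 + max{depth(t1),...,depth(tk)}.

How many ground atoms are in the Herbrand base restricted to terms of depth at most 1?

First count ground terms of depth ≤ 1.
Write N_k for the number of ground terms of depth ≤ k. A term of depth ≤ k is either a constant or a function symbol applied to arguments of depth ≤ k−1, so N_k = 2 + N_{k-1} + N_{k-1}^2.
N_0 = 2
N_1 = 2 + 2 + 2^2 = 8
So |H| = 8.
For each predicate symbol, the number of ground atoms is |H| raised to its arity; summing:
  P: 8^3 = 512
Total ground atoms: 512.

512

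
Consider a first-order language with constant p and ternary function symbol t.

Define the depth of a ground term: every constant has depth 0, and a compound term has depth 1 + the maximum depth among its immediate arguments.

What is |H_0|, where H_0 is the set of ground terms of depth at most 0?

1

Let N_k = |{terms of depth ≤ k}|. Then N_0 = 1 and N_k = 1 + N_{k-1}^3 for k ≥ 1 (one summand per function symbol, arity giving the exponent).
N_0 = 1
Explicitly: p.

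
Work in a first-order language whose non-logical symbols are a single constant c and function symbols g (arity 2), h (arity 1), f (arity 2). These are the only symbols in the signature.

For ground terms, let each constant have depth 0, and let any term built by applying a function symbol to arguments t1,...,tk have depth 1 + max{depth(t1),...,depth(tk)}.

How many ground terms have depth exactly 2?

Let N_k = |{terms of depth ≤ k}|. Then N_0 = 1 and N_k = 1 + N_{k-1}^2 + N_{k-1} + N_{k-1}^2 for k ≥ 1 (one summand per function symbol, arity giving the exponent).
N_0 = 1
N_1 = 1 + 1^2 + 1 + 1^2 = 4
N_2 = 1 + 4^2 + 4 + 4^2 = 37
Terms of depth exactly 2: N_2 − N_1 = 37 − 4 = 33.

33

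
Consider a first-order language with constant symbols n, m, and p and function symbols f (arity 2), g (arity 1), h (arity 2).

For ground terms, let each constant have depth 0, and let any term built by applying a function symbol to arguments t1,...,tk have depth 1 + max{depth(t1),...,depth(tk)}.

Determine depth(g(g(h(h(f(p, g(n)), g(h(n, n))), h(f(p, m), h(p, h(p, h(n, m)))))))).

depth(g(n)) = 1 + depth(n) = 1 + 0 = 1
depth(f(p, g(n))) = 1 + max(0, 1) = 2
depth(h(n, n)) = 1 + max(0, 0) = 1
depth(g(h(n, n))) = 1 + depth(h(n, n)) = 1 + 1 = 2
depth(h(f(p, g(n)), g(h(n, n)))) = 1 + max(2, 2) = 3
depth(f(p, m)) = 1 + max(0, 0) = 1
depth(h(n, m)) = 1 + max(0, 0) = 1
depth(h(p, h(n, m))) = 1 + max(0, 1) = 2
depth(h(p, h(p, h(n, m)))) = 1 + max(0, 2) = 3
depth(h(f(p, m), h(p, h(p, h(n, m))))) = 1 + max(1, 3) = 4
depth(h(h(f(p, g(n)), g(h(n, n))), h(f(p, m), h(p, h(p, h(n, m)))))) = 1 + max(3, 4) = 5
depth(g(h(h(f(p, g(n)), g(h(n, n))), h(f(p, m), h(p, h(p, h(n, m))))))) = 1 + depth(h(h(f(p, g(n)), g(h(n, n))), h(f(p, m), h(p, h(p, h(n, m)))))) = 1 + 5 = 6
depth(g(g(h(h(f(p, g(n)), g(h(n, n))), h(f(p, m), h(p, h(p, h(n, m)))))))) = 1 + depth(g(h(h(f(p, g(n)), g(h(n, n))), h(f(p, m), h(p, h(p, h(n, m))))))) = 1 + 6 = 7

7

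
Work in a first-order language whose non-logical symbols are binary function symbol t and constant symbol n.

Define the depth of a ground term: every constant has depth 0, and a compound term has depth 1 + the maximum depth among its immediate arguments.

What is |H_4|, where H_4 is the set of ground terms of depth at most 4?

Count level by level. With function symbols t/2, the terms of depth ≤ k are the 1 constant together with each function applied to depth-≤(k−1) tuples, so N_k = 1 + N_{k-1}^2.
N_0 = 1
N_1 = 1 + 1^2 = 2
N_2 = 1 + 2^2 = 5
N_3 = 1 + 5^2 = 26
N_4 = 1 + 26^2 = 677

677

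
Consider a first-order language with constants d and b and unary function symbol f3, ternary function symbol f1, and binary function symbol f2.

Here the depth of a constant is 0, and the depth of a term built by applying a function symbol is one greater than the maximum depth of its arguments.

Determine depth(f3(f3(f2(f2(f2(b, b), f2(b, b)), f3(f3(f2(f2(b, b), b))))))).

depth(f2(b, b)) = 1 + max(0, 0) = 1
depth(f2(f2(b, b), f2(b, b))) = 1 + max(1, 1) = 2
depth(f2(f2(b, b), b)) = 1 + max(1, 0) = 2
depth(f3(f2(f2(b, b), b))) = 1 + depth(f2(f2(b, b), b)) = 1 + 2 = 3
depth(f3(f3(f2(f2(b, b), b)))) = 1 + depth(f3(f2(f2(b, b), b))) = 1 + 3 = 4
depth(f2(f2(f2(b, b), f2(b, b)), f3(f3(f2(f2(b, b), b))))) = 1 + max(2, 4) = 5
depth(f3(f2(f2(f2(b, b), f2(b, b)), f3(f3(f2(f2(b, b), b)))))) = 1 + depth(f2(f2(f2(b, b), f2(b, b)), f3(f3(f2(f2(b, b), b))))) = 1 + 5 = 6
depth(f3(f3(f2(f2(f2(b, b), f2(b, b)), f3(f3(f2(f2(b, b), b))))))) = 1 + depth(f3(f2(f2(f2(b, b), f2(b, b)), f3(f3(f2(f2(b, b), b)))))) = 1 + 6 = 7

7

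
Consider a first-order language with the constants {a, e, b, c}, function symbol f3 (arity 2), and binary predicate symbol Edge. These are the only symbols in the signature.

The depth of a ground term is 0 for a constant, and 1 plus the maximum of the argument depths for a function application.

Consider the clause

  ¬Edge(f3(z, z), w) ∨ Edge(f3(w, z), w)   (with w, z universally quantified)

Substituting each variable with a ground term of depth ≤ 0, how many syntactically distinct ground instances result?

Ground terms of depth ≤ 0:
  Count level by level. With function symbols f3/2, the terms of depth ≤ k are the 4 constants together with each function applied to depth-≤(k−1) tuples, so N_k = 4 + N_{k-1}^2.
  N_0 = 4
So there are 4 ground terms available for substitution.
There are 2 variables to instantiate (w, z), each occurring in at least one literal, so different choices give different ground instances.
Number of ground instances = 4^2 = 16.

16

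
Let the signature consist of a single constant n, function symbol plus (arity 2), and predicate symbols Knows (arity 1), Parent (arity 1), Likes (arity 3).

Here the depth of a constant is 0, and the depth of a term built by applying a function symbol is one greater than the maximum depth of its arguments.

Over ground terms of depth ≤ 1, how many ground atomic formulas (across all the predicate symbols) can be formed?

12

First count ground terms of depth ≤ 1.
If N_k denotes the number of depth-≤k ground terms, the 1 constant gives N_0 = 1, and each function symbol of arity r contributes N_{k-1}^r new terms at level k: N_k = 1 + N_{k-1}^2.
N_0 = 1
N_1 = 1 + 1^2 = 2
Explicitly: n, plus(n, n).
So |H| = 2.
Ground atoms are formed by filling each argument slot of a predicate with a term from H, so an r-ary predicate gives |H|^r atoms:
  Knows: 2;  Parent: 2;  Likes: 2^3 = 8
Total ground atoms: 2 + 2 + 8 = 12.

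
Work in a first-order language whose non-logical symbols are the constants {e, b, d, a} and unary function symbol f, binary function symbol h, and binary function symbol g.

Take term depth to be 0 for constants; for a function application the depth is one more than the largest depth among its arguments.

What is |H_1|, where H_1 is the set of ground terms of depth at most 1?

40

Let N_k = |{terms of depth ≤ k}|. Then N_0 = 4 and N_k = 4 + N_{k-1} + N_{k-1}^2 + N_{k-1}^2 for k ≥ 1 (one summand per function symbol, arity giving the exponent).
N_0 = 4
N_1 = 4 + 4 + 4^2 + 4^2 = 40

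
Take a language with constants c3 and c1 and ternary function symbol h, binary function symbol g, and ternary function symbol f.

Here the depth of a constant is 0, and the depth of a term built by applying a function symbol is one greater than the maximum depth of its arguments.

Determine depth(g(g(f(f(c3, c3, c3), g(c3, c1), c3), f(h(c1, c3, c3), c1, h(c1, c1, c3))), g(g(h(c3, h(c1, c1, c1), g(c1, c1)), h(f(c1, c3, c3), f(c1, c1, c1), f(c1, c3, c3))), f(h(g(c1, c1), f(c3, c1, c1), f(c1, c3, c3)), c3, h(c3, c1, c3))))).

depth(f(c3, c3, c3)) = 1 + max(0, 0, 0) = 1
depth(g(c3, c1)) = 1 + max(0, 0) = 1
depth(f(f(c3, c3, c3), g(c3, c1), c3)) = 1 + max(1, 1, 0) = 2
depth(h(c1, c3, c3)) = 1 + max(0, 0, 0) = 1
depth(h(c1, c1, c3)) = 1 + max(0, 0, 0) = 1
depth(f(h(c1, c3, c3), c1, h(c1, c1, c3))) = 1 + max(1, 0, 1) = 2
depth(g(f(f(c3, c3, c3), g(c3, c1), c3), f(h(c1, c3, c3), c1, h(c1, c1, c3)))) = 1 + max(2, 2) = 3
depth(h(c1, c1, c1)) = 1 + max(0, 0, 0) = 1
depth(g(c1, c1)) = 1 + max(0, 0) = 1
depth(h(c3, h(c1, c1, c1), g(c1, c1))) = 1 + max(0, 1, 1) = 2
depth(f(c1, c3, c3)) = 1 + max(0, 0, 0) = 1
depth(f(c1, c1, c1)) = 1 + max(0, 0, 0) = 1
depth(h(f(c1, c3, c3), f(c1, c1, c1), f(c1, c3, c3))) = 1 + max(1, 1, 1) = 2
depth(g(h(c3, h(c1, c1, c1), g(c1, c1)), h(f(c1, c3, c3), f(c1, c1, c1), f(c1, c3, c3)))) = 1 + max(2, 2) = 3
depth(f(c3, c1, c1)) = 1 + max(0, 0, 0) = 1
depth(h(g(c1, c1), f(c3, c1, c1), f(c1, c3, c3))) = 1 + max(1, 1, 1) = 2
depth(h(c3, c1, c3)) = 1 + max(0, 0, 0) = 1
depth(f(h(g(c1, c1), f(c3, c1, c1), f(c1, c3, c3)), c3, h(c3, c1, c3))) = 1 + max(2, 0, 1) = 3
depth(g(g(h(c3, h(c1, c1, c1), g(c1, c1)), h(f(c1, c3, c3), f(c1, c1, c1), f(c1, c3, c3))), f(h(g(c1, c1), f(c3, c1, c1), f(c1, c3, c3)), c3, h(c3, c1, c3)))) = 1 + max(3, 3) = 4
depth(g(g(f(f(c3, c3, c3), g(c3, c1), c3), f(h(c1, c3, c3), c1, h(c1, c1, c3))), g(g(h(c3, h(c1, c1, c1), g(c1, c1)), h(f(c1, c3, c3), f(c1, c1, c1), f(c1, c3, c3))), f(h(g(c1, c1), f(c3, c1, c1), f(c1, c3, c3)), c3, h(c3, c1, c3))))) = 1 + max(3, 4) = 5

5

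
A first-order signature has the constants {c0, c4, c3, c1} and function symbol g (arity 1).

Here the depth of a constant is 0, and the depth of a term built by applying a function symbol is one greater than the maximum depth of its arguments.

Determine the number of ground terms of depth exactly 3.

4

Write N_k for the number of ground terms of depth ≤ k. A term of depth ≤ k is either a constant or a function symbol applied to arguments of depth ≤ k−1, so N_k = 4 + N_{k-1}.
N_0 = 4
N_1 = 4 + 4 = 8
N_2 = 4 + 8 = 12
N_3 = 4 + 12 = 16
Terms of depth exactly 3: N_3 − N_2 = 16 − 12 = 4.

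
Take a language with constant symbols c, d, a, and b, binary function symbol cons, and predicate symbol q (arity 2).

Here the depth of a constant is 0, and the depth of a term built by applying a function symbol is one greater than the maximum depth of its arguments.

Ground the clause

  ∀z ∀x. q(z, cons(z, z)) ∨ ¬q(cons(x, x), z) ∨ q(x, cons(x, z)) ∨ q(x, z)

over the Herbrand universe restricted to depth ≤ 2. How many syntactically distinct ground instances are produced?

Ground terms of depth ≤ 2:
  Count level by level. With function symbols cons/2, the terms of depth ≤ k are the 4 constants together with each function applied to depth-≤(k−1) tuples, so N_k = 4 + N_{k-1}^2.
  N_0 = 4
  N_1 = 4 + 4^2 = 20
  N_2 = 4 + 20^2 = 404
So there are 404 ground terms available for substitution.
The body mentions every one of the 2 quantified variables; since ground terms form a free algebra, no two substitutions collapse to the same formula.
Number of ground instances = 404^2 = 163216.

163216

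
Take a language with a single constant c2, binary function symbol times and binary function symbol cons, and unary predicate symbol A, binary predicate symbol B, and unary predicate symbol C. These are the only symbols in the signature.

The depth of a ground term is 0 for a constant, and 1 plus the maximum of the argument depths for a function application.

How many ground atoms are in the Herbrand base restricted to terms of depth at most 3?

First count ground terms of depth ≤ 3.
Write N_k for the number of ground terms of depth ≤ k. A term of depth ≤ k is either a constant or a function symbol applied to arguments of depth ≤ k−1, so N_k = 1 + N_{k-1}^2 + N_{k-1}^2.
N_0 = 1
N_1 = 1 + 1^2 + 1^2 = 3
N_2 = 1 + 3^2 + 3^2 = 19
N_3 = 1 + 19^2 + 19^2 = 723
So |H| = 723.
Ground atoms are formed by filling each argument slot of a predicate with a term from H, so an r-ary predicate gives |H|^r atoms:
  A: 723;  B: 723^2 = 522729;  C: 723
Total ground atoms: 723 + 522729 + 723 = 524175.

524175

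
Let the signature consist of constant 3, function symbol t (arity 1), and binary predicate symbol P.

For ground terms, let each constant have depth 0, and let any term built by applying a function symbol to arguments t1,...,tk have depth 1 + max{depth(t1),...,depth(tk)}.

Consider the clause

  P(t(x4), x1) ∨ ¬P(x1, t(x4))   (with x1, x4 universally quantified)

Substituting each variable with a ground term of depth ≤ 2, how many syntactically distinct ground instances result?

9

Ground terms of depth ≤ 2:
  Write N_k for the number of ground terms of depth ≤ k. A term of depth ≤ k is either a constant or a function symbol applied to arguments of depth ≤ k−1, so N_k = 1 + N_{k-1}.
  N_0 = 1
  N_1 = 1 + 1 = 2
  N_2 = 1 + 2 = 3
So there are 3 ground terms available for substitution.
The clause has 2 distinct variables (x1, x4), each appearing in the body. In the free term algebra distinct substitutions yield syntactically distinct ground instances.
Number of ground instances = 3^2 = 9.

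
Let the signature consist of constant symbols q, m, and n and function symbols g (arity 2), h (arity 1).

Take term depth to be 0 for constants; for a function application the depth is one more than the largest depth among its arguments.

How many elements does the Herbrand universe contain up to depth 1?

15

If N_k denotes the number of depth-≤k ground terms, the 3 constants give N_0 = 3, and each function symbol of arity r contributes N_{k-1}^r new terms at level k: N_k = 3 + N_{k-1}^2 + N_{k-1}.
N_0 = 3
N_1 = 3 + 3^2 + 3 = 15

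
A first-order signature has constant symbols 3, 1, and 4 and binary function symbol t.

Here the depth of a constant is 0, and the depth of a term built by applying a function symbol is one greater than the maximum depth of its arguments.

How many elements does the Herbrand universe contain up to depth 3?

If N_k denotes the number of depth-≤k ground terms, the 3 constants give N_0 = 3, and each function symbol of arity r contributes N_{k-1}^r new terms at level k: N_k = 3 + N_{k-1}^2.
N_0 = 3
N_1 = 3 + 3^2 = 12
N_2 = 3 + 12^2 = 147
N_3 = 3 + 147^2 = 21612

21612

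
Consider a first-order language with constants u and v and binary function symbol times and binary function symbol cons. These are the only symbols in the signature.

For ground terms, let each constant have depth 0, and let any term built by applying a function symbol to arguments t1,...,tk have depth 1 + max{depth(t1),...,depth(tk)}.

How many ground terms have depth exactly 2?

192

Write N_k for the number of ground terms of depth ≤ k. A term of depth ≤ k is either a constant or a function symbol applied to arguments of depth ≤ k−1, so N_k = 2 + N_{k-1}^2 + N_{k-1}^2.
N_0 = 2
N_1 = 2 + 2^2 + 2^2 = 10
N_2 = 2 + 10^2 + 10^2 = 202
Terms of depth exactly 2: N_2 − N_1 = 202 − 10 = 192.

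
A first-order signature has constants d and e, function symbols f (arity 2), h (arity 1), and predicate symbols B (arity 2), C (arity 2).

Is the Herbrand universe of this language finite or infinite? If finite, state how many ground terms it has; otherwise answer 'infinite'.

The signature has at least one function symbol (f, arity 2) and at least one constant (d).
Iterating f gives infinitely many distinct ground terms: d, f(d, d), f(f(d, d), f(d, d)), ...
So the Herbrand universe is infinite.

infinite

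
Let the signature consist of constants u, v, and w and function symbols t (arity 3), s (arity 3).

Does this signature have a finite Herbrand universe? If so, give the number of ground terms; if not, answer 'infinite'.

infinite

The signature has at least one function symbol (t, arity 3) and at least one constant (u).
Iterating t gives infinitely many distinct ground terms: u, t(u, u, u), t(t(u, u, u), t(u, u, u), t(u, u, u)), ...
So the Herbrand universe is infinite.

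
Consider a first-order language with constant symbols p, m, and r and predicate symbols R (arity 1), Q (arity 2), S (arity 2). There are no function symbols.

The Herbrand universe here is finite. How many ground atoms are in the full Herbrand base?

With no function symbols, the Herbrand universe is just the 3 constants.
Ground atoms per predicate: R: 3, Q: 3^2 = 9, S: 3^2 = 9.
Herbrand base size = 3 + 9 + 9 = 21.

21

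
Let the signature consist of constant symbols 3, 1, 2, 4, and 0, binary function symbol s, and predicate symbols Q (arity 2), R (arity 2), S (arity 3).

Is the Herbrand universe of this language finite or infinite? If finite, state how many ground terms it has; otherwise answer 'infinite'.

The signature has at least one function symbol (s, arity 2) and at least one constant (3).
Iterating s gives infinitely many distinct ground terms: 3, s(3, 3), s(s(3, 3), s(3, 3)), ...
So the Herbrand universe is infinite.

infinite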